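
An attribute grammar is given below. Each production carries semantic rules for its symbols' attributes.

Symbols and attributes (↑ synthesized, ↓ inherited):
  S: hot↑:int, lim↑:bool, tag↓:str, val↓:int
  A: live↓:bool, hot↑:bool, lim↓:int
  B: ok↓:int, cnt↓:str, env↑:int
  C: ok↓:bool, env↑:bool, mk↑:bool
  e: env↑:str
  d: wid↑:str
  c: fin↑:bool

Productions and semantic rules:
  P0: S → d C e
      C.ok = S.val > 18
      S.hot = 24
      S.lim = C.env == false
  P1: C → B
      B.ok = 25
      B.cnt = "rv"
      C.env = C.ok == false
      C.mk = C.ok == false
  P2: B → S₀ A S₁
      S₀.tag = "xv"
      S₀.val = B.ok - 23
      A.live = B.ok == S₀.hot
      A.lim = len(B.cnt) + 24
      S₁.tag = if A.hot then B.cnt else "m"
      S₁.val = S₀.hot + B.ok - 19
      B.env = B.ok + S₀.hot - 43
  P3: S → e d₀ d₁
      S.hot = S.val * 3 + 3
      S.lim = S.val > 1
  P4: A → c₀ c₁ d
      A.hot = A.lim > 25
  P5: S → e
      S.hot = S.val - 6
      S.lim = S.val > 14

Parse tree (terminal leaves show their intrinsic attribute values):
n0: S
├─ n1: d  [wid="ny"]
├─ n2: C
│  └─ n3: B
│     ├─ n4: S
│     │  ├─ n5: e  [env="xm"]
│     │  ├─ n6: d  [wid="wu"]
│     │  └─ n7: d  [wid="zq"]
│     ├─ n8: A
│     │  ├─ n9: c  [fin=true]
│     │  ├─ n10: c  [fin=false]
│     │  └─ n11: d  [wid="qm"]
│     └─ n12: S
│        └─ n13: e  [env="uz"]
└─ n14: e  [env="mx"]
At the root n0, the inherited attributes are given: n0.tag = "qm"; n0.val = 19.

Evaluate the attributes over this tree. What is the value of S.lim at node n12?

true

1. n0.tag = "qm"  [given at root]
2. n0.val = 19  [given at root]
3. n1.wid = "ny"  [terminal]
4. n2.ok = true  [S.val > 18]
5. n3.ok = 25  [25]
6. n3.cnt = "rv"  ["rv"]
7. n4.tag = "xv"  ["xv"]
8. n4.val = 2  [B.ok - 23]
9. n5.env = "xm"  [terminal]
10. n6.wid = "wu"  [terminal]
11. n7.wid = "zq"  [terminal]
12. n4.hot = 9  [S.val * 3 + 3]
13. n4.lim = true  [S.val > 1]
14. n8.live = false  [B.ok == S₀.hot]
15. n8.lim = 26  [len(B.cnt) + 24]
16. n9.fin = true  [terminal]
17. n10.fin = false  [terminal]
18. n11.wid = "qm"  [terminal]
19. n8.hot = true  [A.lim > 25]
20. n12.tag = "rv"  [if A.hot then B.cnt else "m"]
21. n12.val = 15  [S₀.hot + B.ok - 19]
22. n13.env = "uz"  [terminal]
23. n12.hot = 9  [S.val - 6]
24. n12.lim = true  [S.val > 14]
25. n3.env = -9  [B.ok + S₀.hot - 43]
26. n2.env = false  [C.ok == false]
27. n2.mk = false  [C.ok == false]
28. n14.env = "mx"  [terminal]
29. n0.hot = 24  [24]
30. n0.lim = true  [C.env == false]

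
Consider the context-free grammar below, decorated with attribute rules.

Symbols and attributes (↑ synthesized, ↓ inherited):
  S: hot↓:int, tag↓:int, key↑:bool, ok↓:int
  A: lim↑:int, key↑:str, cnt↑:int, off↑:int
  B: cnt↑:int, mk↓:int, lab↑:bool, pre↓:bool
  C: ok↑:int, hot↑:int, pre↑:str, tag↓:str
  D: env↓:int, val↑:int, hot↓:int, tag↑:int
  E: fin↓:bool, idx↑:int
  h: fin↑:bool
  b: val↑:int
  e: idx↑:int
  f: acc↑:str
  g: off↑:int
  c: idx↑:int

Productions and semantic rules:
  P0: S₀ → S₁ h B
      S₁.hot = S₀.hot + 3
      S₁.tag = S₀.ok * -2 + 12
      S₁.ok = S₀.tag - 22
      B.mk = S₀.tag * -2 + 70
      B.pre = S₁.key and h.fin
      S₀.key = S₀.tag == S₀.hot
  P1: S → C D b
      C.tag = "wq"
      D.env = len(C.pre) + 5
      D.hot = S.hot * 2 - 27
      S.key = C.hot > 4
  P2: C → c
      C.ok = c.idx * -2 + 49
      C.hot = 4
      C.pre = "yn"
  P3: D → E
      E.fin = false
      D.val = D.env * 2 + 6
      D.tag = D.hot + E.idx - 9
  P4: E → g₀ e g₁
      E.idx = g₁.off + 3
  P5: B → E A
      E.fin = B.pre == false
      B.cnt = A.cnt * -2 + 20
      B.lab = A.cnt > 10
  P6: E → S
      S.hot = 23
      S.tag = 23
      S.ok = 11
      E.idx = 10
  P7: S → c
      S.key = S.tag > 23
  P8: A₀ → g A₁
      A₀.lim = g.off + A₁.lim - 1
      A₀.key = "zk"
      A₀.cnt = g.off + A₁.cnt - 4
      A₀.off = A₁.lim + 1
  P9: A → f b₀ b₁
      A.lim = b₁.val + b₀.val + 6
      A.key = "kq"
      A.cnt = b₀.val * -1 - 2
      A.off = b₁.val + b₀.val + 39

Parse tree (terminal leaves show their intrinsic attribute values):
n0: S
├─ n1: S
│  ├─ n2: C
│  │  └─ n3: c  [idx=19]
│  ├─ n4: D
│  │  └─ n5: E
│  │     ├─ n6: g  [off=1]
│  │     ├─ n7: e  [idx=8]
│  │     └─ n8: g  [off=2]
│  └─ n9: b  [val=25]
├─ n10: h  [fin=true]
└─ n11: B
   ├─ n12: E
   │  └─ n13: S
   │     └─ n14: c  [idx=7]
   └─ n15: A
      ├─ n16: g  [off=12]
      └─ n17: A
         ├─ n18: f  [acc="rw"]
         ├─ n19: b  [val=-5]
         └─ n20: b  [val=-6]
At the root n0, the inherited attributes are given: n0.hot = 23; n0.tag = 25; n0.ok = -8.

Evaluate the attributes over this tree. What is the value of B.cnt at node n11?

-2

1. n0.hot = 23  [given at root]
2. n0.tag = 25  [given at root]
3. n0.ok = -8  [given at root]
4. n1.hot = 26  [S₀.hot + 3]
5. n1.tag = 28  [S₀.ok * -2 + 12]
6. n1.ok = 3  [S₀.tag - 22]
7. n2.tag = "wq"  ["wq"]
8. n3.idx = 19  [terminal]
9. n2.ok = 11  [c.idx * -2 + 49]
10. n2.hot = 4  [4]
11. n2.pre = "yn"  ["yn"]
12. n4.env = 7  [len(C.pre) + 5]
13. n4.hot = 25  [S.hot * 2 - 27]
14. n5.fin = false  [false]
15. n6.off = 1  [terminal]
16. n7.idx = 8  [terminal]
17. n8.off = 2  [terminal]
18. n5.idx = 5  [g₁.off + 3]
19. n4.val = 20  [D.env * 2 + 6]
20. n4.tag = 21  [D.hot + E.idx - 9]
21. n9.val = 25  [terminal]
22. n1.key = false  [C.hot > 4]
23. n10.fin = true  [terminal]
24. n11.mk = 20  [S₀.tag * -2 + 70]
25. n11.pre = false  [S₁.key and h.fin]
26. n12.fin = true  [B.pre == false]
27. n13.hot = 23  [23]
28. n13.tag = 23  [23]
29. n13.ok = 11  [11]
30. n14.idx = 7  [terminal]
31. n13.key = false  [S.tag > 23]
32. n12.idx = 10  [10]
33. n16.off = 12  [terminal]
34. n18.acc = "rw"  [terminal]
35. n19.val = -5  [terminal]
36. n20.val = -6  [terminal]
37. n17.lim = -5  [b₁.val + b₀.val + 6]
38. n17.key = "kq"  ["kq"]
39. n17.cnt = 3  [b₀.val * -1 - 2]
40. n17.off = 28  [b₁.val + b₀.val + 39]
41. n15.lim = 6  [g.off + A₁.lim - 1]
42. n15.key = "zk"  ["zk"]
43. n15.cnt = 11  [g.off + A₁.cnt - 4]
44. n15.off = -4  [A₁.lim + 1]
45. n11.cnt = -2  [A.cnt * -2 + 20]
46. n11.lab = true  [A.cnt > 10]
47. n0.key = false  [S₀.tag == S₀.hot]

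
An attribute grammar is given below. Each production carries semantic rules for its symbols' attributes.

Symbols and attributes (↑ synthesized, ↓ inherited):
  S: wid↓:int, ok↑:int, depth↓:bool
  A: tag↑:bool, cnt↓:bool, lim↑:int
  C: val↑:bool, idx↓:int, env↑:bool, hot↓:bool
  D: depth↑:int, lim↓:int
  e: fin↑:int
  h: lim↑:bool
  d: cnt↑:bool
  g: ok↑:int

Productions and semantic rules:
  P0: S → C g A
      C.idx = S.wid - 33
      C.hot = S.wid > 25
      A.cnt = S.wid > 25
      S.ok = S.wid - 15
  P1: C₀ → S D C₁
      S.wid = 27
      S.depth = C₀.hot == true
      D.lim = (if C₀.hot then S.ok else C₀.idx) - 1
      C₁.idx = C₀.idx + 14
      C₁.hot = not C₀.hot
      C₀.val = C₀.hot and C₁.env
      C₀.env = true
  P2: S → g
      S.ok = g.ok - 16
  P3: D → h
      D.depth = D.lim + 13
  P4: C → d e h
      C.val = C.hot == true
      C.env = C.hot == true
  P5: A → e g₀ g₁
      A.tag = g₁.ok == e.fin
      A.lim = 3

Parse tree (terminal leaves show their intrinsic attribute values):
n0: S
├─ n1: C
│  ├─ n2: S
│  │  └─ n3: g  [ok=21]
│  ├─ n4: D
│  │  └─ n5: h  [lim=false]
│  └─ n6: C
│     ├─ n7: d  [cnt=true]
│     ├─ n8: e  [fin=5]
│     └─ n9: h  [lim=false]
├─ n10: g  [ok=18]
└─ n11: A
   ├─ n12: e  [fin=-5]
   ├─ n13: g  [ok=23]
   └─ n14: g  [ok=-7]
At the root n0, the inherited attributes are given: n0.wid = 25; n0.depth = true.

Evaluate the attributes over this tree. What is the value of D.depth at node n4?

1. n0.wid = 25  [given at root]
2. n0.depth = true  [given at root]
3. n1.idx = -8  [S.wid - 33]
4. n1.hot = false  [S.wid > 25]
5. n2.wid = 27  [27]
6. n2.depth = false  [C₀.hot == true]
7. n3.ok = 21  [terminal]
8. n2.ok = 5  [g.ok - 16]
9. n4.lim = -9  [(if C₀.hot then S.ok else C₀.idx) - 1]
10. n5.lim = false  [terminal]
11. n4.depth = 4  [D.lim + 13]
12. n6.idx = 6  [C₀.idx + 14]
13. n6.hot = true  [not C₀.hot]
14. n7.cnt = true  [terminal]
15. n8.fin = 5  [terminal]
16. n9.lim = false  [terminal]
17. n6.val = true  [C.hot == true]
18. n6.env = true  [C.hot == true]
19. n1.val = false  [C₀.hot and C₁.env]
20. n1.env = true  [true]
21. n10.ok = 18  [terminal]
22. n11.cnt = false  [S.wid > 25]
23. n12.fin = -5  [terminal]
24. n13.ok = 23  [terminal]
25. n14.ok = -7  [terminal]
26. n11.tag = false  [g₁.ok == e.fin]
27. n11.lim = 3  [3]
28. n0.ok = 10  [S.wid - 15]

4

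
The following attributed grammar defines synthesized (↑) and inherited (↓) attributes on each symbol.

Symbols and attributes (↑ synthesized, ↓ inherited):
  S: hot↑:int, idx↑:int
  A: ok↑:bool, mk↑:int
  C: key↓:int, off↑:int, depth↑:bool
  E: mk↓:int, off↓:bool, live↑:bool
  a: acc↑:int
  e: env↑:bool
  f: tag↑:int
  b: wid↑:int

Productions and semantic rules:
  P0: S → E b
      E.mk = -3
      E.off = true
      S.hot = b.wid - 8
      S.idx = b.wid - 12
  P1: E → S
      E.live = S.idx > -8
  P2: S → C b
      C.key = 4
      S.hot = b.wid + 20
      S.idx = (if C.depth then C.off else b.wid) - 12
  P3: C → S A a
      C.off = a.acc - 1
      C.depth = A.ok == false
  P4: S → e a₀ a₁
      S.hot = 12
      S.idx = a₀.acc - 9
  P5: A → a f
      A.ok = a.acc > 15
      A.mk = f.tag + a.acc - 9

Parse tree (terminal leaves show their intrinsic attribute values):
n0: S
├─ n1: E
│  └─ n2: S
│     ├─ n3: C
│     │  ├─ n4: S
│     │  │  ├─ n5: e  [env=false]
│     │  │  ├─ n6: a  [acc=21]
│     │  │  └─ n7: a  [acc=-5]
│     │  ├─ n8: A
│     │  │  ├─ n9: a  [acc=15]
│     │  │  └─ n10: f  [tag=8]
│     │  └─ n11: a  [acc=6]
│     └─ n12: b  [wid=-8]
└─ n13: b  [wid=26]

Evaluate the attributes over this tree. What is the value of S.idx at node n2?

1. n1.mk = -3  [-3]
2. n1.off = true  [true]
3. n3.key = 4  [4]
4. n5.env = false  [terminal]
5. n6.acc = 21  [terminal]
6. n7.acc = -5  [terminal]
7. n4.hot = 12  [12]
8. n4.idx = 12  [a₀.acc - 9]
9. n9.acc = 15  [terminal]
10. n10.tag = 8  [terminal]
11. n8.ok = false  [a.acc > 15]
12. n8.mk = 14  [f.tag + a.acc - 9]
13. n11.acc = 6  [terminal]
14. n3.off = 5  [a.acc - 1]
15. n3.depth = true  [A.ok == false]
16. n12.wid = -8  [terminal]
17. n2.hot = 12  [b.wid + 20]
18. n2.idx = -7  [(if C.depth then C.off else b.wid) - 12]
19. n1.live = true  [S.idx > -8]
20. n13.wid = 26  [terminal]
21. n0.hot = 18  [b.wid - 8]
22. n0.idx = 14  [b.wid - 12]

-7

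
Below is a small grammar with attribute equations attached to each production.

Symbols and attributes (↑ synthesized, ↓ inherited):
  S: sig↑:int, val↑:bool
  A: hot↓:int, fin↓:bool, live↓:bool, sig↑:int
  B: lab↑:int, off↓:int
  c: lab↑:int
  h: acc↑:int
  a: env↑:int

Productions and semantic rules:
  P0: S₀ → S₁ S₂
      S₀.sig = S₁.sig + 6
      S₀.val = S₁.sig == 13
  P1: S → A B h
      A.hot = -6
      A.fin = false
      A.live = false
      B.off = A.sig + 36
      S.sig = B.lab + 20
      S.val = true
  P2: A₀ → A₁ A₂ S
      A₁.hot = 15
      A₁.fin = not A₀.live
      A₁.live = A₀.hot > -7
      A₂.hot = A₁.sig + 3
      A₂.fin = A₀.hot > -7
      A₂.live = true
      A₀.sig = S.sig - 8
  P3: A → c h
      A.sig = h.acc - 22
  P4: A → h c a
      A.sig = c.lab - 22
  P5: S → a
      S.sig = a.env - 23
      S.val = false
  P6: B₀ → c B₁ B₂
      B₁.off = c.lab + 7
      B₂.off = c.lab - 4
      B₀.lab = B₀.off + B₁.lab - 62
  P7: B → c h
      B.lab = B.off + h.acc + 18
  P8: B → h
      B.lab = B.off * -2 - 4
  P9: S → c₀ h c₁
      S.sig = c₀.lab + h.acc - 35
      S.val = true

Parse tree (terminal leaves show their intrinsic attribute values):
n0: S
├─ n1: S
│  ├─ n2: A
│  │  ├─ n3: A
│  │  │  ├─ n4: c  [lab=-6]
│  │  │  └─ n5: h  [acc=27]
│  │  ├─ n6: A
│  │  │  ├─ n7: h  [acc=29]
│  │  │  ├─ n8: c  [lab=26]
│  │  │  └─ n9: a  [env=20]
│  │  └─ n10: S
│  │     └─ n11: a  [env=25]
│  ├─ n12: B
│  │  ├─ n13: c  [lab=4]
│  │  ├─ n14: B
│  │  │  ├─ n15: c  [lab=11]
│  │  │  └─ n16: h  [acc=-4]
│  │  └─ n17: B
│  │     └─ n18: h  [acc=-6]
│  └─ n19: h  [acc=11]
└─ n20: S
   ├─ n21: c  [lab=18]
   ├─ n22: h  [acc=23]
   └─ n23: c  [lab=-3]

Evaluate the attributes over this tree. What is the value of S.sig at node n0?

19

1. n2.hot = -6  [-6]
2. n2.fin = false  [false]
3. n2.live = false  [false]
4. n3.hot = 15  [15]
5. n3.fin = true  [not A₀.live]
6. n3.live = true  [A₀.hot > -7]
7. n4.lab = -6  [terminal]
8. n5.acc = 27  [terminal]
9. n3.sig = 5  [h.acc - 22]
10. n6.hot = 8  [A₁.sig + 3]
11. n6.fin = true  [A₀.hot > -7]
12. n6.live = true  [true]
13. n7.acc = 29  [terminal]
14. n8.lab = 26  [terminal]
15. n9.env = 20  [terminal]
16. n6.sig = 4  [c.lab - 22]
17. n11.env = 25  [terminal]
18. n10.sig = 2  [a.env - 23]
19. n10.val = false  [false]
20. n2.sig = -6  [S.sig - 8]
21. n12.off = 30  [A.sig + 36]
22. n13.lab = 4  [terminal]
23. n14.off = 11  [c.lab + 7]
24. n15.lab = 11  [terminal]
25. n16.acc = -4  [terminal]
26. n14.lab = 25  [B.off + h.acc + 18]
27. n17.off = 0  [c.lab - 4]
28. n18.acc = -6  [terminal]
29. n17.lab = -4  [B.off * -2 - 4]
30. n12.lab = -7  [B₀.off + B₁.lab - 62]
31. n19.acc = 11  [terminal]
32. n1.sig = 13  [B.lab + 20]
33. n1.val = true  [true]
34. n21.lab = 18  [terminal]
35. n22.acc = 23  [terminal]
36. n23.lab = -3  [terminal]
37. n20.sig = 6  [c₀.lab + h.acc - 35]
38. n20.val = true  [true]
39. n0.sig = 19  [S₁.sig + 6]
40. n0.val = true  [S₁.sig == 13]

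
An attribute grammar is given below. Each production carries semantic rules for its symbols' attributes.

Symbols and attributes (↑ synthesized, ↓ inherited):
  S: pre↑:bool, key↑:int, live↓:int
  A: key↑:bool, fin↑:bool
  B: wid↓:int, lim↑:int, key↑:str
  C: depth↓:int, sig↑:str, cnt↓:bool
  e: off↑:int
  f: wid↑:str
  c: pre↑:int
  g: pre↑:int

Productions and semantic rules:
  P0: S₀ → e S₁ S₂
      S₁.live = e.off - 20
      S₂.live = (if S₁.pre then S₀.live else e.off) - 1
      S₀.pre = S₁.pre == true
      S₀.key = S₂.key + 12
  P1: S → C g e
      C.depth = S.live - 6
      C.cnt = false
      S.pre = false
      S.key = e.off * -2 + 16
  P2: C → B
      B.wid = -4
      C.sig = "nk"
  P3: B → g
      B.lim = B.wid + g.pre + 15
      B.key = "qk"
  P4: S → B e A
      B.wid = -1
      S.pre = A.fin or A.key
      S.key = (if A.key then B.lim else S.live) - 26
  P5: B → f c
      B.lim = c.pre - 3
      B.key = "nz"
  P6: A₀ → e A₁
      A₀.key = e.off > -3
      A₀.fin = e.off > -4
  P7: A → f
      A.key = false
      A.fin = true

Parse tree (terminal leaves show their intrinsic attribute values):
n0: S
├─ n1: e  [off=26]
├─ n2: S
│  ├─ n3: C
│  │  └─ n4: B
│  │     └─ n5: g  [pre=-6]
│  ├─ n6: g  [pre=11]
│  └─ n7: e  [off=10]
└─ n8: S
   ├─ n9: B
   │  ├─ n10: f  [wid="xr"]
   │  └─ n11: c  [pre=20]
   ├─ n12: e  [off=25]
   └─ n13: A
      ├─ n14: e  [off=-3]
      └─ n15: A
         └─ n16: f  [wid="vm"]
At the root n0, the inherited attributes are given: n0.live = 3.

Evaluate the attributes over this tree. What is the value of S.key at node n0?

1. n0.live = 3  [given at root]
2. n1.off = 26  [terminal]
3. n2.live = 6  [e.off - 20]
4. n3.depth = 0  [S.live - 6]
5. n3.cnt = false  [false]
6. n4.wid = -4  [-4]
7. n5.pre = -6  [terminal]
8. n4.lim = 5  [B.wid + g.pre + 15]
9. n4.key = "qk"  ["qk"]
10. n3.sig = "nk"  ["nk"]
11. n6.pre = 11  [terminal]
12. n7.off = 10  [terminal]
13. n2.pre = false  [false]
14. n2.key = -4  [e.off * -2 + 16]
15. n8.live = 25  [(if S₁.pre then S₀.live else e.off) - 1]
16. n9.wid = -1  [-1]
17. n10.wid = "xr"  [terminal]
18. n11.pre = 20  [terminal]
19. n9.lim = 17  [c.pre - 3]
20. n9.key = "nz"  ["nz"]
21. n12.off = 25  [terminal]
22. n14.off = -3  [terminal]
23. n16.wid = "vm"  [terminal]
24. n15.key = false  [false]
25. n15.fin = true  [true]
26. n13.key = false  [e.off > -3]
27. n13.fin = true  [e.off > -4]
28. n8.pre = true  [A.fin or A.key]
29. n8.key = -1  [(if A.key then B.lim else S.live) - 26]
30. n0.pre = false  [S₁.pre == true]
31. n0.key = 11  [S₂.key + 12]

11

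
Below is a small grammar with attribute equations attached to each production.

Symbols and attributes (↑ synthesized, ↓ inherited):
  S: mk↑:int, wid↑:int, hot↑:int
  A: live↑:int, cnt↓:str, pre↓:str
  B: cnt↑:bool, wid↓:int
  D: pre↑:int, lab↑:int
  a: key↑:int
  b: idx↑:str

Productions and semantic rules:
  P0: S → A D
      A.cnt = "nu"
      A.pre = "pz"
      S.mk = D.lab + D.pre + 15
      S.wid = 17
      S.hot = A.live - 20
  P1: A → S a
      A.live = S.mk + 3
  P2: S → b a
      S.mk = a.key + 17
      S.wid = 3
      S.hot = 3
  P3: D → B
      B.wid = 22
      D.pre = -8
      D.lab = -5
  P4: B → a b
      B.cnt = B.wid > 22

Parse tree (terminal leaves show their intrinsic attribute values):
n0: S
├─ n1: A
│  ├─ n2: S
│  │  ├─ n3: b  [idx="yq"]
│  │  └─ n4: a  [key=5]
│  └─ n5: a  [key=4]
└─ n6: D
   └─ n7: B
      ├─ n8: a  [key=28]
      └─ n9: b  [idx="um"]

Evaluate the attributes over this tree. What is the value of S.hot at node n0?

1. n1.cnt = "nu"  ["nu"]
2. n1.pre = "pz"  ["pz"]
3. n3.idx = "yq"  [terminal]
4. n4.key = 5  [terminal]
5. n2.mk = 22  [a.key + 17]
6. n2.wid = 3  [3]
7. n2.hot = 3  [3]
8. n5.key = 4  [terminal]
9. n1.live = 25  [S.mk + 3]
10. n7.wid = 22  [22]
11. n8.key = 28  [terminal]
12. n9.idx = "um"  [terminal]
13. n7.cnt = false  [B.wid > 22]
14. n6.pre = -8  [-8]
15. n6.lab = -5  [-5]
16. n0.mk = 2  [D.lab + D.pre + 15]
17. n0.wid = 17  [17]
18. n0.hot = 5  [A.live - 20]

5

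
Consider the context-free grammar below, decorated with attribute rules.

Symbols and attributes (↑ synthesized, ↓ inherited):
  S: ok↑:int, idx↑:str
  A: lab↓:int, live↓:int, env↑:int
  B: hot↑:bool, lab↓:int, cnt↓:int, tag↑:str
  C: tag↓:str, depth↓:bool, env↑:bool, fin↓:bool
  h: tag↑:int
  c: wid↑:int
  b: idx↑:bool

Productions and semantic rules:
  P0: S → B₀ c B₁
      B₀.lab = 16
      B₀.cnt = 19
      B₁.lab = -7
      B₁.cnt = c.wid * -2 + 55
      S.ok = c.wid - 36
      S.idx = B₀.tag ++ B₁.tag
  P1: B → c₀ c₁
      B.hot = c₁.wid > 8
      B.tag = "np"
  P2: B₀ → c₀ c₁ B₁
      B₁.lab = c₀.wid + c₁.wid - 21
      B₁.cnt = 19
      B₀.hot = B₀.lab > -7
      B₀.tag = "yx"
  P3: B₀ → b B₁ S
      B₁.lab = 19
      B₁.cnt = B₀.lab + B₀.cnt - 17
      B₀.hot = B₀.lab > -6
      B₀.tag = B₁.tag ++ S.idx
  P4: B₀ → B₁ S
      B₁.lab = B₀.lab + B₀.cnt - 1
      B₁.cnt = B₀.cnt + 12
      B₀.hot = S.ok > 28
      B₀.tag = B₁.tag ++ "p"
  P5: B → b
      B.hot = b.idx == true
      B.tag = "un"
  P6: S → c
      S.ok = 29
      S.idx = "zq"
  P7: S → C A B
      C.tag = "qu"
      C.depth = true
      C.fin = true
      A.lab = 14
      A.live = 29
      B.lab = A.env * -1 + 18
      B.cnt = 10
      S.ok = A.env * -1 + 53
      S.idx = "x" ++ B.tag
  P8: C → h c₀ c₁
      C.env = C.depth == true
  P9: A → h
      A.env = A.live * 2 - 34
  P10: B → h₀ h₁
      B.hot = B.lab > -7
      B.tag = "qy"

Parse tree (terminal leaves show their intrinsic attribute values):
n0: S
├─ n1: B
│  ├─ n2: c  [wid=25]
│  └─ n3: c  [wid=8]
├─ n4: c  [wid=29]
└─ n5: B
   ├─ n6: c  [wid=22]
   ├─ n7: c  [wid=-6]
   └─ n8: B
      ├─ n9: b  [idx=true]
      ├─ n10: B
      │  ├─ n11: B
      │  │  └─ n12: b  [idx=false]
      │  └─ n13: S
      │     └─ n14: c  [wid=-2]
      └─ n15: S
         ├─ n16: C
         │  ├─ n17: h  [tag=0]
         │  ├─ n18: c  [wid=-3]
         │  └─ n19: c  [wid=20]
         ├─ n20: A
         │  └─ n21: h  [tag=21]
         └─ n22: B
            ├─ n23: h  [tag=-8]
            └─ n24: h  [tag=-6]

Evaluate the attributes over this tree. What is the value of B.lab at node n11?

1. n1.lab = 16  [16]
2. n1.cnt = 19  [19]
3. n2.wid = 25  [terminal]
4. n3.wid = 8  [terminal]
5. n1.hot = false  [c₁.wid > 8]
6. n1.tag = "np"  ["np"]
7. n4.wid = 29  [terminal]
8. n5.lab = -7  [-7]
9. n5.cnt = -3  [c.wid * -2 + 55]
10. n6.wid = 22  [terminal]
11. n7.wid = -6  [terminal]
12. n8.lab = -5  [c₀.wid + c₁.wid - 21]
13. n8.cnt = 19  [19]
14. n9.idx = true  [terminal]
15. n10.lab = 19  [19]
16. n10.cnt = -3  [B₀.lab + B₀.cnt - 17]
17. n11.lab = 15  [B₀.lab + B₀.cnt - 1]
18. n11.cnt = 9  [B₀.cnt + 12]
19. n12.idx = false  [terminal]
20. n11.hot = false  [b.idx == true]
21. n11.tag = "un"  ["un"]
22. n14.wid = -2  [terminal]
23. n13.ok = 29  [29]
24. n13.idx = "zq"  ["zq"]
25. n10.hot = true  [S.ok > 28]
26. n10.tag = "unp"  [B₁.tag ++ "p"]
27. n16.tag = "qu"  ["qu"]
28. n16.depth = true  [true]
29. n16.fin = true  [true]
30. n17.tag = 0  [terminal]
31. n18.wid = -3  [terminal]
32. n19.wid = 20  [terminal]
33. n16.env = true  [C.depth == true]
34. n20.lab = 14  [14]
35. n20.live = 29  [29]
36. n21.tag = 21  [terminal]
37. n20.env = 24  [A.live * 2 - 34]
38. n22.lab = -6  [A.env * -1 + 18]
39. n22.cnt = 10  [10]
40. n23.tag = -8  [terminal]
41. n24.tag = -6  [terminal]
42. n22.hot = true  [B.lab > -7]
43. n22.tag = "qy"  ["qy"]
44. n15.ok = 29  [A.env * -1 + 53]
45. n15.idx = "xqy"  ["x" ++ B.tag]
46. n8.hot = true  [B₀.lab > -6]
47. n8.tag = "unpxqy"  [B₁.tag ++ S.idx]
48. n5.hot = false  [B₀.lab > -7]
49. n5.tag = "yx"  ["yx"]
50. n0.ok = -7  [c.wid - 36]
51. n0.idx = "npyx"  [B₀.tag ++ B₁.tag]

15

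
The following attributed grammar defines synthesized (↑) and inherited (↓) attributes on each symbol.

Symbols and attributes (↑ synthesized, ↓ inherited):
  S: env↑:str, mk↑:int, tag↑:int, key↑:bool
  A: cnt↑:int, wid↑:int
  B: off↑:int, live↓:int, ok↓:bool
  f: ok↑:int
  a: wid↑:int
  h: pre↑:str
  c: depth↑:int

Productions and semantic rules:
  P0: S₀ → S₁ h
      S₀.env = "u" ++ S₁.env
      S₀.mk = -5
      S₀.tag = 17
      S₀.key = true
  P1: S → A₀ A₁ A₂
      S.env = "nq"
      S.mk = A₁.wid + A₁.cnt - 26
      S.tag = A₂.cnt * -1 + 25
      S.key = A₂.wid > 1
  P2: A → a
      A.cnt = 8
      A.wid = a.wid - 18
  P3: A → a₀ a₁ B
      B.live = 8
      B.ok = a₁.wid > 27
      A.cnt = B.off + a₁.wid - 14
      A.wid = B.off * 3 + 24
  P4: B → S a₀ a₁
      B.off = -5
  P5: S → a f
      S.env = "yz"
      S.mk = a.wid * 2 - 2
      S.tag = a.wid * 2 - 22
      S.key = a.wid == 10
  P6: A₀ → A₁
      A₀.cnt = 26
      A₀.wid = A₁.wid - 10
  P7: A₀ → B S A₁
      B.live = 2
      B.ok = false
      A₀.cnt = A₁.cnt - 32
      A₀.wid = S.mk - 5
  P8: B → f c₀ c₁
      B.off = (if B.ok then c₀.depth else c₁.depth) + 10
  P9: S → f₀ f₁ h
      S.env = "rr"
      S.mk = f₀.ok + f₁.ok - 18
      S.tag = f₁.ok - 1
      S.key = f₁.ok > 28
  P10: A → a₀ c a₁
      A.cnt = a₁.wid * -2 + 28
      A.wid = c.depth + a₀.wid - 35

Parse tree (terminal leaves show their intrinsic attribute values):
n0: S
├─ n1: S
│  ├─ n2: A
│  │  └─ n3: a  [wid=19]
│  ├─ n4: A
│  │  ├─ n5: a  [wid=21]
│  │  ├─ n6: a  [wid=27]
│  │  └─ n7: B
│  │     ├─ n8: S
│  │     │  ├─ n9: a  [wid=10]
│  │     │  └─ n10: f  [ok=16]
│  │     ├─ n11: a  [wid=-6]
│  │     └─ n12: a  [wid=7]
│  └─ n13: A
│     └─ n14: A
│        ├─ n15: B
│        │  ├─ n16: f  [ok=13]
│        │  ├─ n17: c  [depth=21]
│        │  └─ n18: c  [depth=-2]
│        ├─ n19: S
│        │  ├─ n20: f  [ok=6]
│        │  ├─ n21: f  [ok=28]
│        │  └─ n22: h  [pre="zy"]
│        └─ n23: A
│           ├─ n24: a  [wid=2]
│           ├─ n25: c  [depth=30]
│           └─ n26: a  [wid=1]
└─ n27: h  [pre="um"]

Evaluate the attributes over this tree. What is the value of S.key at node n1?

false

1. n3.wid = 19  [terminal]
2. n2.cnt = 8  [8]
3. n2.wid = 1  [a.wid - 18]
4. n5.wid = 21  [terminal]
5. n6.wid = 27  [terminal]
6. n7.live = 8  [8]
7. n7.ok = false  [a₁.wid > 27]
8. n9.wid = 10  [terminal]
9. n10.ok = 16  [terminal]
10. n8.env = "yz"  ["yz"]
11. n8.mk = 18  [a.wid * 2 - 2]
12. n8.tag = -2  [a.wid * 2 - 22]
13. n8.key = true  [a.wid == 10]
14. n11.wid = -6  [terminal]
15. n12.wid = 7  [terminal]
16. n7.off = -5  [-5]
17. n4.cnt = 8  [B.off + a₁.wid - 14]
18. n4.wid = 9  [B.off * 3 + 24]
19. n15.live = 2  [2]
20. n15.ok = false  [false]
21. n16.ok = 13  [terminal]
22. n17.depth = 21  [terminal]
23. n18.depth = -2  [terminal]
24. n15.off = 8  [(if B.ok then c₀.depth else c₁.depth) + 10]
25. n20.ok = 6  [terminal]
26. n21.ok = 28  [terminal]
27. n22.pre = "zy"  [terminal]
28. n19.env = "rr"  ["rr"]
29. n19.mk = 16  [f₀.ok + f₁.ok - 18]
30. n19.tag = 27  [f₁.ok - 1]
31. n19.key = false  [f₁.ok > 28]
32. n24.wid = 2  [terminal]
33. n25.depth = 30  [terminal]
34. n26.wid = 1  [terminal]
35. n23.cnt = 26  [a₁.wid * -2 + 28]
36. n23.wid = -3  [c.depth + a₀.wid - 35]
37. n14.cnt = -6  [A₁.cnt - 32]
38. n14.wid = 11  [S.mk - 5]
39. n13.cnt = 26  [26]
40. n13.wid = 1  [A₁.wid - 10]
41. n1.env = "nq"  ["nq"]
42. n1.mk = -9  [A₁.wid + A₁.cnt - 26]
43. n1.tag = -1  [A₂.cnt * -1 + 25]
44. n1.key = false  [A₂.wid > 1]
45. n27.pre = "um"  [terminal]
46. n0.env = "unq"  ["u" ++ S₁.env]
47. n0.mk = -5  [-5]
48. n0.tag = 17  [17]
49. n0.key = true  [true]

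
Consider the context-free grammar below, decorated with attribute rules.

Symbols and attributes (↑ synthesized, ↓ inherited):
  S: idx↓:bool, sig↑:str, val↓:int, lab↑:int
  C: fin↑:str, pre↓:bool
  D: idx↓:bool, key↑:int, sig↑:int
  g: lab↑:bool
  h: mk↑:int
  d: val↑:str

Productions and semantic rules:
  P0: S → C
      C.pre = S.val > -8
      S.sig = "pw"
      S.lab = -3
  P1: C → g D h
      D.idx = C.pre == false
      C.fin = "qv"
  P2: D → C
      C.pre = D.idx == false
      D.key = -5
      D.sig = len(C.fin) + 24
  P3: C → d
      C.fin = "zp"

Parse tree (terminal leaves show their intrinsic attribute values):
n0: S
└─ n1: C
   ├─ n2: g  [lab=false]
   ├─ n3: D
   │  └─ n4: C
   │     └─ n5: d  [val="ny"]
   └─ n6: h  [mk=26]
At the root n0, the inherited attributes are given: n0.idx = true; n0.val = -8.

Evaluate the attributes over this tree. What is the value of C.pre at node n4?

false

1. n0.idx = true  [given at root]
2. n0.val = -8  [given at root]
3. n1.pre = false  [S.val > -8]
4. n2.lab = false  [terminal]
5. n3.idx = true  [C.pre == false]
6. n4.pre = false  [D.idx == false]
7. n5.val = "ny"  [terminal]
8. n4.fin = "zp"  ["zp"]
9. n3.key = -5  [-5]
10. n3.sig = 26  [len(C.fin) + 24]
11. n6.mk = 26  [terminal]
12. n1.fin = "qv"  ["qv"]
13. n0.sig = "pw"  ["pw"]
14. n0.lab = -3  [-3]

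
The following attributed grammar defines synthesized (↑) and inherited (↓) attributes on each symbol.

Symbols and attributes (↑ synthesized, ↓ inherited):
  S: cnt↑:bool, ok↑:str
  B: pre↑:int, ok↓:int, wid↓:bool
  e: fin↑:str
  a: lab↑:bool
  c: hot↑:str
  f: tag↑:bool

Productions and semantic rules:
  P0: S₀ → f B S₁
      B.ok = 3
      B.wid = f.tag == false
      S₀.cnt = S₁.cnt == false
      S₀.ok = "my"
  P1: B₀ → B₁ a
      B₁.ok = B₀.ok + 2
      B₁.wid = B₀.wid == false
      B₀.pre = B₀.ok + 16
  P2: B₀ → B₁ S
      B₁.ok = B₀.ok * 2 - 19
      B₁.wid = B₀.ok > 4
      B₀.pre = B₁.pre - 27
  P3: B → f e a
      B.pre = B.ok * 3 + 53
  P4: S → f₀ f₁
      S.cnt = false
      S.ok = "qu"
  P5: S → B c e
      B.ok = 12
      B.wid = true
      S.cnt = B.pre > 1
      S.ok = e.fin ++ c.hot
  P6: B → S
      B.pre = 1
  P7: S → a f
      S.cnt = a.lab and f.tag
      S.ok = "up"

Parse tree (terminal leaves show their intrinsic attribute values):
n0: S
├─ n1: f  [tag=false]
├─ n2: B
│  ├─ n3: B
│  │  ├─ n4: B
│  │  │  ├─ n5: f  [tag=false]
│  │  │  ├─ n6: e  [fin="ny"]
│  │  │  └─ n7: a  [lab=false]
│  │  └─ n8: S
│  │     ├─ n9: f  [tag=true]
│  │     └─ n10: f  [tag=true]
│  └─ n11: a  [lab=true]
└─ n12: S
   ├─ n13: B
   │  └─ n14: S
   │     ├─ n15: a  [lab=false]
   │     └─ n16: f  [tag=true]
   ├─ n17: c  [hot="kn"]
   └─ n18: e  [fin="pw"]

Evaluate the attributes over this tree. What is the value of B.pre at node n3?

1. n1.tag = false  [terminal]
2. n2.ok = 3  [3]
3. n2.wid = true  [f.tag == false]
4. n3.ok = 5  [B₀.ok + 2]
5. n3.wid = false  [B₀.wid == false]
6. n4.ok = -9  [B₀.ok * 2 - 19]
7. n4.wid = true  [B₀.ok > 4]
8. n5.tag = false  [terminal]
9. n6.fin = "ny"  [terminal]
10. n7.lab = false  [terminal]
11. n4.pre = 26  [B.ok * 3 + 53]
12. n9.tag = true  [terminal]
13. n10.tag = true  [terminal]
14. n8.cnt = false  [false]
15. n8.ok = "qu"  ["qu"]
16. n3.pre = -1  [B₁.pre - 27]
17. n11.lab = true  [terminal]
18. n2.pre = 19  [B₀.ok + 16]
19. n13.ok = 12  [12]
20. n13.wid = true  [true]
21. n15.lab = false  [terminal]
22. n16.tag = true  [terminal]
23. n14.cnt = false  [a.lab and f.tag]
24. n14.ok = "up"  ["up"]
25. n13.pre = 1  [1]
26. n17.hot = "kn"  [terminal]
27. n18.fin = "pw"  [terminal]
28. n12.cnt = false  [B.pre > 1]
29. n12.ok = "pwkn"  [e.fin ++ c.hot]
30. n0.cnt = true  [S₁.cnt == false]
31. n0.ok = "my"  ["my"]

-1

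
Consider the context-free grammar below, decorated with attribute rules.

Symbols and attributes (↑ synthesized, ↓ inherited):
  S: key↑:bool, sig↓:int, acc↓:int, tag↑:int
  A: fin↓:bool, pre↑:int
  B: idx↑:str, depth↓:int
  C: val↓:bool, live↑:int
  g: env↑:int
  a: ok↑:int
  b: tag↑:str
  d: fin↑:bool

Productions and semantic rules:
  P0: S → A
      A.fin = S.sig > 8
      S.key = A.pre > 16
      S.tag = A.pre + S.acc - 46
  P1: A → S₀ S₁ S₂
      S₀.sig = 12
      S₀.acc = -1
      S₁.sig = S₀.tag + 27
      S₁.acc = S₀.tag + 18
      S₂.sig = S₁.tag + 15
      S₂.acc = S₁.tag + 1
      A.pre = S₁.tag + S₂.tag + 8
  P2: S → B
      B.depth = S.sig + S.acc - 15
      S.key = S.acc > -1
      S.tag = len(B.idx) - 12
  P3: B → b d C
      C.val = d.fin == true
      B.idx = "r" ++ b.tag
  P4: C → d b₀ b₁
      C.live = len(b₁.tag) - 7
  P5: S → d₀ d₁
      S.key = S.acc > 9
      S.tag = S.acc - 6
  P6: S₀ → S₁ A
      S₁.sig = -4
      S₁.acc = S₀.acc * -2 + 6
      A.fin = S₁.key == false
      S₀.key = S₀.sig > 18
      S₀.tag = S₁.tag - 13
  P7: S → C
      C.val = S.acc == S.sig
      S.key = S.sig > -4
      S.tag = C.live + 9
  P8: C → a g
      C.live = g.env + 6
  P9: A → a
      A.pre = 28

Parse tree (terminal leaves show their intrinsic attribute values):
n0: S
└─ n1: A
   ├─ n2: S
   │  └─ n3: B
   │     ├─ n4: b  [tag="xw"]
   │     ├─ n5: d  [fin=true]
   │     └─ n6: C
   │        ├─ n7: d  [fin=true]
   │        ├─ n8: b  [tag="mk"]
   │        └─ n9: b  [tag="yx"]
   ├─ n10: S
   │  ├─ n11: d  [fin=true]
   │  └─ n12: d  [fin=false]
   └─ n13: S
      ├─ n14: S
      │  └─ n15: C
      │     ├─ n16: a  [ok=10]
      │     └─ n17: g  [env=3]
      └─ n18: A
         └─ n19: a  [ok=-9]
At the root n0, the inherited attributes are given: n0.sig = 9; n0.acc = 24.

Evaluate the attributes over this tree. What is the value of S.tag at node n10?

3

1. n0.sig = 9  [given at root]
2. n0.acc = 24  [given at root]
3. n1.fin = true  [S.sig > 8]
4. n2.sig = 12  [12]
5. n2.acc = -1  [-1]
6. n3.depth = -4  [S.sig + S.acc - 15]
7. n4.tag = "xw"  [terminal]
8. n5.fin = true  [terminal]
9. n6.val = true  [d.fin == true]
10. n7.fin = true  [terminal]
11. n8.tag = "mk"  [terminal]
12. n9.tag = "yx"  [terminal]
13. n6.live = -5  [len(b₁.tag) - 7]
14. n3.idx = "rxw"  ["r" ++ b.tag]
15. n2.key = false  [S.acc > -1]
16. n2.tag = -9  [len(B.idx) - 12]
17. n10.sig = 18  [S₀.tag + 27]
18. n10.acc = 9  [S₀.tag + 18]
19. n11.fin = true  [terminal]
20. n12.fin = false  [terminal]
21. n10.key = false  [S.acc > 9]
22. n10.tag = 3  [S.acc - 6]
23. n13.sig = 18  [S₁.tag + 15]
24. n13.acc = 4  [S₁.tag + 1]
25. n14.sig = -4  [-4]
26. n14.acc = -2  [S₀.acc * -2 + 6]
27. n15.val = false  [S.acc == S.sig]
28. n16.ok = 10  [terminal]
29. n17.env = 3  [terminal]
30. n15.live = 9  [g.env + 6]
31. n14.key = false  [S.sig > -4]
32. n14.tag = 18  [C.live + 9]
33. n18.fin = true  [S₁.key == false]
34. n19.ok = -9  [terminal]
35. n18.pre = 28  [28]
36. n13.key = false  [S₀.sig > 18]
37. n13.tag = 5  [S₁.tag - 13]
38. n1.pre = 16  [S₁.tag + S₂.tag + 8]
39. n0.key = false  [A.pre > 16]
40. n0.tag = -6  [A.pre + S.acc - 46]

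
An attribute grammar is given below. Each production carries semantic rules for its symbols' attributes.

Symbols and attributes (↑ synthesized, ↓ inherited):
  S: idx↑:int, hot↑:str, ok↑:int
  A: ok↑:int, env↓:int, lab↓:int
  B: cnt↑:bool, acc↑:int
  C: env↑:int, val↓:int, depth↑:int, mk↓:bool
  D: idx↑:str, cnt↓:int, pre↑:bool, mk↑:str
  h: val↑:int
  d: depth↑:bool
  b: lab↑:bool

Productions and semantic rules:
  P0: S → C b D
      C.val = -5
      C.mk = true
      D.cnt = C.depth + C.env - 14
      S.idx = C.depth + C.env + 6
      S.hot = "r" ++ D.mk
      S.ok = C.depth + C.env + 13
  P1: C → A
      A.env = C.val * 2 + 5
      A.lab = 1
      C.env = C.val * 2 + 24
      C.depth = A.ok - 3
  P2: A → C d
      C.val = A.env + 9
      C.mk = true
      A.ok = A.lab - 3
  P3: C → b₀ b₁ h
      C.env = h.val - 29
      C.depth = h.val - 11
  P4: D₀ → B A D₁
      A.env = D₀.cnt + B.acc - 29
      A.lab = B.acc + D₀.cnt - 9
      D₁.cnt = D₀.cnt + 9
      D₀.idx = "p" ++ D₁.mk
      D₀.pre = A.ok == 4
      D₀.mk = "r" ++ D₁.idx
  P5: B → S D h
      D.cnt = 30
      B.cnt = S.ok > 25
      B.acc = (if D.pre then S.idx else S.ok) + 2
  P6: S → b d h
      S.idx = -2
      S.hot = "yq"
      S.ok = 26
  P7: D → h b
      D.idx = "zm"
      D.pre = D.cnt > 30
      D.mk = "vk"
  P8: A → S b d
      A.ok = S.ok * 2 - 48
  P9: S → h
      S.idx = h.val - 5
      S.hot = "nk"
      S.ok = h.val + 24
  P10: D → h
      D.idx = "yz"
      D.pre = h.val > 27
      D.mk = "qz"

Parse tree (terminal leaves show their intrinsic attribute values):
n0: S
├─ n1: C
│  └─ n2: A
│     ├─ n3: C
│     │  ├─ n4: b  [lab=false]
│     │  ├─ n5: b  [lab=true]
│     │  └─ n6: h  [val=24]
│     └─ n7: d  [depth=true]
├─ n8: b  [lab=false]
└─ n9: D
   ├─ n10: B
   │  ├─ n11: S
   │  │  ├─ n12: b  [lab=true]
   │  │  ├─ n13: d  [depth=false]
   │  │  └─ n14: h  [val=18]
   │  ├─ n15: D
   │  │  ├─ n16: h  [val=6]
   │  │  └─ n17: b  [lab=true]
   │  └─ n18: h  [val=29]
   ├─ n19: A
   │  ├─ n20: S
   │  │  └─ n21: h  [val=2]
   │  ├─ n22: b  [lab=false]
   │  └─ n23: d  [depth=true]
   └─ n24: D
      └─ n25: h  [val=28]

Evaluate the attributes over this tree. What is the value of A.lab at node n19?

14

1. n1.val = -5  [-5]
2. n1.mk = true  [true]
3. n2.env = -5  [C.val * 2 + 5]
4. n2.lab = 1  [1]
5. n3.val = 4  [A.env + 9]
6. n3.mk = true  [true]
7. n4.lab = false  [terminal]
8. n5.lab = true  [terminal]
9. n6.val = 24  [terminal]
10. n3.env = -5  [h.val - 29]
11. n3.depth = 13  [h.val - 11]
12. n7.depth = true  [terminal]
13. n2.ok = -2  [A.lab - 3]
14. n1.env = 14  [C.val * 2 + 24]
15. n1.depth = -5  [A.ok - 3]
16. n8.lab = false  [terminal]
17. n9.cnt = -5  [C.depth + C.env - 14]
18. n12.lab = true  [terminal]
19. n13.depth = false  [terminal]
20. n14.val = 18  [terminal]
21. n11.idx = -2  [-2]
22. n11.hot = "yq"  ["yq"]
23. n11.ok = 26  [26]
24. n15.cnt = 30  [30]
25. n16.val = 6  [terminal]
26. n17.lab = true  [terminal]
27. n15.idx = "zm"  ["zm"]
28. n15.pre = false  [D.cnt > 30]
29. n15.mk = "vk"  ["vk"]
30. n18.val = 29  [terminal]
31. n10.cnt = true  [S.ok > 25]
32. n10.acc = 28  [(if D.pre then S.idx else S.ok) + 2]
33. n19.env = -6  [D₀.cnt + B.acc - 29]
34. n19.lab = 14  [B.acc + D₀.cnt - 9]
35. n21.val = 2  [terminal]
36. n20.idx = -3  [h.val - 5]
37. n20.hot = "nk"  ["nk"]
38. n20.ok = 26  [h.val + 24]
39. n22.lab = false  [terminal]
40. n23.depth = true  [terminal]
41. n19.ok = 4  [S.ok * 2 - 48]
42. n24.cnt = 4  [D₀.cnt + 9]
43. n25.val = 28  [terminal]
44. n24.idx = "yz"  ["yz"]
45. n24.pre = true  [h.val > 27]
46. n24.mk = "qz"  ["qz"]
47. n9.idx = "pqz"  ["p" ++ D₁.mk]
48. n9.pre = true  [A.ok == 4]
49. n9.mk = "ryz"  ["r" ++ D₁.idx]
50. n0.idx = 15  [C.depth + C.env + 6]
51. n0.hot = "rryz"  ["r" ++ D.mk]
52. n0.ok = 22  [C.depth + C.env + 13]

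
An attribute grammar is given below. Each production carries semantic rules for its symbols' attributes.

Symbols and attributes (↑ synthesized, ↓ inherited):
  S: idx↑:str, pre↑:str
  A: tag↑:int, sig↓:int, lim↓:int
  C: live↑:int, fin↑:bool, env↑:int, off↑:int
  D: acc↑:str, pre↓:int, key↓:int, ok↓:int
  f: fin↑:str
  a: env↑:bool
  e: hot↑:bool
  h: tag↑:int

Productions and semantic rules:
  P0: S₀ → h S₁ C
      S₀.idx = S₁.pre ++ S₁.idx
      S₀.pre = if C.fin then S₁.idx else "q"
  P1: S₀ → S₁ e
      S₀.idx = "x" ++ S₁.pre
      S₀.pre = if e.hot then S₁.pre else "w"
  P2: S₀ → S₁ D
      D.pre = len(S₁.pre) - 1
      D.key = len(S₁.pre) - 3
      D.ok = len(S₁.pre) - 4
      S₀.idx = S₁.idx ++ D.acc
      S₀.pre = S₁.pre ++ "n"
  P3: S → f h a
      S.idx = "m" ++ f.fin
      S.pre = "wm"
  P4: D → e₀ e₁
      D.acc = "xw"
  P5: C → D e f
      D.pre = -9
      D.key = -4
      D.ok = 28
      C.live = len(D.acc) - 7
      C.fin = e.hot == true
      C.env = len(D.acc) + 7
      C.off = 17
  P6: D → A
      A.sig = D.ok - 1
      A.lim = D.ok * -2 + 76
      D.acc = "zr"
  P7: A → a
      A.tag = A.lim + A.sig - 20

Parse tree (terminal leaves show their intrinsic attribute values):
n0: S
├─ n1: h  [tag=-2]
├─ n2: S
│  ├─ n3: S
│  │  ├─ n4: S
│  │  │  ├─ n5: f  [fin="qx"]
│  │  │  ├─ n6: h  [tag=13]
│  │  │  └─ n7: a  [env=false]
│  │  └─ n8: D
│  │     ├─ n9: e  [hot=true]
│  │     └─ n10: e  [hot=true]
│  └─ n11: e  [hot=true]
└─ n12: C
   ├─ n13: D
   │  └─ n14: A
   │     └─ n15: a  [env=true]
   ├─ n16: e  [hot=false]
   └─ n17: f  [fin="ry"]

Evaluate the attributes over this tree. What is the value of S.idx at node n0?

1. n1.tag = -2  [terminal]
2. n5.fin = "qx"  [terminal]
3. n6.tag = 13  [terminal]
4. n7.env = false  [terminal]
5. n4.idx = "mqx"  ["m" ++ f.fin]
6. n4.pre = "wm"  ["wm"]
7. n8.pre = 1  [len(S₁.pre) - 1]
8. n8.key = -1  [len(S₁.pre) - 3]
9. n8.ok = -2  [len(S₁.pre) - 4]
10. n9.hot = true  [terminal]
11. n10.hot = true  [terminal]
12. n8.acc = "xw"  ["xw"]
13. n3.idx = "mqxxw"  [S₁.idx ++ D.acc]
14. n3.pre = "wmn"  [S₁.pre ++ "n"]
15. n11.hot = true  [terminal]
16. n2.idx = "xwmn"  ["x" ++ S₁.pre]
17. n2.pre = "wmn"  [if e.hot then S₁.pre else "w"]
18. n13.pre = -9  [-9]
19. n13.key = -4  [-4]
20. n13.ok = 28  [28]
21. n14.sig = 27  [D.ok - 1]
22. n14.lim = 20  [D.ok * -2 + 76]
23. n15.env = true  [terminal]
24. n14.tag = 27  [A.lim + A.sig - 20]
25. n13.acc = "zr"  ["zr"]
26. n16.hot = false  [terminal]
27. n17.fin = "ry"  [terminal]
28. n12.live = -5  [len(D.acc) - 7]
29. n12.fin = false  [e.hot == true]
30. n12.env = 9  [len(D.acc) + 7]
31. n12.off = 17  [17]
32. n0.idx = "wmnxwmn"  [S₁.pre ++ S₁.idx]
33. n0.pre = "q"  [if C.fin then S₁.idx else "q"]

"wmnxwmn"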